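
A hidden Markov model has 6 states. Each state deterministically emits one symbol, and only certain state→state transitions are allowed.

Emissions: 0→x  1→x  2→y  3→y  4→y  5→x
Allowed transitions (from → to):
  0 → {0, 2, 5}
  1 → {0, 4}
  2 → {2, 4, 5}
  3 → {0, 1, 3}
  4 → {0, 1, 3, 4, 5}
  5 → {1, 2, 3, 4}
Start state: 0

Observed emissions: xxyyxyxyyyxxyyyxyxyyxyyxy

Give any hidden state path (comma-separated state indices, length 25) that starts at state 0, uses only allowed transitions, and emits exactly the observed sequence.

  pos 0: x in {0,1,5}, choose 0; start
  pos 1: x in {0,1,5}, choose 5; 0->5 ok
  pos 2: y in {2,3,4}, choose 2; 5->2 ok
  pos 3: y in {2,3,4}, choose 2; 2->2 ok
  pos 4: x in {0,1,5}, choose 5; 2->5 ok
  pos 5: y in {2,3,4}, choose 3; 5->3 ok
  pos 6: x in {0,1,5}, choose 0; 3->0 ok
  pos 7: y in {2,3,4}, choose 2; 0->2 ok
  pos 8: y in {2,3,4}, choose 2; 2->2 ok
  pos 9: y in {2,3,4}, choose 4; 2->4 ok
  pos 10: x in {0,1,5}, choose 0; 4->0 ok
  pos 11: x in {0,1,5}, choose 5; 0->5 ok
  pos 12: y in {2,3,4}, choose 2; 5->2 ok
  pos 13: y in {2,3,4}, choose 2; 2->2 ok
  pos 14: y in {2,3,4}, choose 4; 2->4 ok
  pos 15: x in {0,1,5}, choose 0; 4->0 ok
  pos 16: y in {2,3,4}, choose 2; 0->2 ok
  pos 17: x in {0,1,5}, choose 5; 2->5 ok
  pos 18: y in {2,3,4}, choose 2; 5->2 ok
  pos 19: y in {2,3,4}, choose 4; 2->4 ok
  pos 20: x in {0,1,5}, choose 1; 4->1 ok
  pos 21: y in {2,3,4}, choose 4; 1->4 ok
  pos 22: y in {2,3,4}, choose 3; 4->3 ok
  pos 23: x in {0,1,5}, choose 1; 3->1 ok
  pos 24: y in {2,3,4}, choose 4; 1->4 ok

0,5,2,2,5,3,0,2,2,4,0,5,2,2,4,0,2,5,2,4,1,4,3,1,4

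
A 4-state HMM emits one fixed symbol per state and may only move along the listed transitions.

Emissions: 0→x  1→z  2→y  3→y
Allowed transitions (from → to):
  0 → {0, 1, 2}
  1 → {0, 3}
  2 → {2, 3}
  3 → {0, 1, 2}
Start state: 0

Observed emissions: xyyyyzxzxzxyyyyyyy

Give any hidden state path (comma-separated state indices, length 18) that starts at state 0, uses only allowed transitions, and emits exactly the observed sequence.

  pos 0: x in {0}, choose 0; start
  pos 1: y in {2,3}, choose 2; 0->2 ok
  pos 2: y in {2,3}, choose 2; 2->2 ok
  pos 3: y in {2,3}, choose 2; 2->2 ok
  pos 4: y in {2,3}, choose 3; 2->3 ok
  pos 5: z in {1}, choose 1; 3->1 ok
  pos 6: x in {0}, choose 0; 1->0 ok
  pos 7: z in {1}, choose 1; 0->1 ok
  pos 8: x in {0}, choose 0; 1->0 ok
  pos 9: z in {1}, choose 1; 0->1 ok
  pos 10: x in {0}, choose 0; 1->0 ok
  pos 11: y in {2,3}, choose 2; 0->2 ok
  pos 12: y in {2,3}, choose 2; 2->2 ok
  pos 13: y in {2,3}, choose 2; 2->2 ok
  pos 14: y in {2,3}, choose 3; 2->3 ok
  pos 15: y in {2,3}, choose 2; 3->2 ok
  pos 16: y in {2,3}, choose 2; 2->2 ok
  pos 17: y in {2,3}, choose 2; 2->2 ok

0,2,2,2,3,1,0,1,0,1,0,2,2,2,3,2,2,2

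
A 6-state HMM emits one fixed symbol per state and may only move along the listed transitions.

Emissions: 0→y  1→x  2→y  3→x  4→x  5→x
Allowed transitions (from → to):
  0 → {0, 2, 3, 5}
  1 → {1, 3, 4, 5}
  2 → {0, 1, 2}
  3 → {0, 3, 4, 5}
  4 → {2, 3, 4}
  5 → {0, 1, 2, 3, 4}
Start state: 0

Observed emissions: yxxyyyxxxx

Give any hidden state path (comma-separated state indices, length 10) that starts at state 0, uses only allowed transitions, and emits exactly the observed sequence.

0,3,4,2,0,0,5,4,4,3

  0: obs=y cand={0,2} pick 0 [start]
  1: obs=x cand={1,3,4,5} pick 3 [0->3 ok]
  2: obs=x cand={1,3,4,5} pick 4 [3->4 ok]
  3: obs=y cand={0,2} pick 2 [4->2 ok]
  4: obs=y cand={0,2} pick 0 [2->0 ok]
  5: obs=y cand={0,2} pick 0 [0->0 ok]
  6: obs=x cand={1,3,4,5} pick 5 [0->5 ok]
  7: obs=x cand={1,3,4,5} pick 4 [5->4 ok]
  8: obs=x cand={1,3,4,5} pick 4 [4->4 ok]
  9: obs=x cand={1,3,4,5} pick 3 [4->3 ok]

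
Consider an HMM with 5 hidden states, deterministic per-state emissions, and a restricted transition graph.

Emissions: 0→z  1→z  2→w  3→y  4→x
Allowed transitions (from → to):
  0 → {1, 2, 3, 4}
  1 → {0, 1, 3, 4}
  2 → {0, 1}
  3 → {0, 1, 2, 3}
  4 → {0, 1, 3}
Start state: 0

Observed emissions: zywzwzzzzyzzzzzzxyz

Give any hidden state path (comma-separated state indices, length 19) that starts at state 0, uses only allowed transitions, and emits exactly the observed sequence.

0,3,2,0,2,0,1,1,0,3,1,0,1,0,1,0,4,3,0

  0: obs=z cand={0,1} pick 0 [start]
  1: obs=y cand={3} pick 3 [0->3 ok]
  2: obs=w cand={2} pick 2 [3->2 ok]
  3: obs=z cand={0,1} pick 0 [2->0 ok]
  4: obs=w cand={2} pick 2 [0->2 ok]
  5: obs=z cand={0,1} pick 0 [2->0 ok]
  6: obs=z cand={0,1} pick 1 [0->1 ok]
  7: obs=z cand={0,1} pick 1 [1->1 ok]
  8: obs=z cand={0,1} pick 0 [1->0 ok]
  9: obs=y cand={3} pick 3 [0->3 ok]
  10: obs=z cand={0,1} pick 1 [3->1 ok]
  11: obs=z cand={0,1} pick 0 [1->0 ok]
  12: obs=z cand={0,1} pick 1 [0->1 ok]
  13: obs=z cand={0,1} pick 0 [1->0 ok]
  14: obs=z cand={0,1} pick 1 [0->1 ok]
  15: obs=z cand={0,1} pick 0 [1->0 ok]
  16: obs=x cand={4} pick 4 [0->4 ok]
  17: obs=y cand={3} pick 3 [4->3 ok]
  18: obs=z cand={0,1} pick 0 [3->0 ok]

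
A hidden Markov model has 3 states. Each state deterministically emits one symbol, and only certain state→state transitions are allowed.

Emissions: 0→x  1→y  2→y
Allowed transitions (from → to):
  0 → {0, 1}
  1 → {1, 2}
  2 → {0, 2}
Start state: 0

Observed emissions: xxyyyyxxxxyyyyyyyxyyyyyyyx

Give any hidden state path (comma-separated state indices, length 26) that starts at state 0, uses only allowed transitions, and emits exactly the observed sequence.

0,0,1,1,2,2,0,0,0,0,1,1,1,1,2,2,2,0,1,1,1,1,1,2,2,0

  pos 0: x in {0}, choose 0; start
  pos 1: x in {0}, choose 0; 0->0 ok
  pos 2: y in {1,2}, choose 1; 0->1 ok
  pos 3: y in {1,2}, choose 1; 1->1 ok
  pos 4: y in {1,2}, choose 2; 1->2 ok
  pos 5: y in {1,2}, choose 2; 2->2 ok
  pos 6: x in {0}, choose 0; 2->0 ok
  pos 7: x in {0}, choose 0; 0->0 ok
  pos 8: x in {0}, choose 0; 0->0 ok
  pos 9: x in {0}, choose 0; 0->0 ok
  pos 10: y in {1,2}, choose 1; 0->1 ok
  pos 11: y in {1,2}, choose 1; 1->1 ok
  pos 12: y in {1,2}, choose 1; 1->1 ok
  pos 13: y in {1,2}, choose 1; 1->1 ok
  pos 14: y in {1,2}, choose 2; 1->2 ok
  pos 15: y in {1,2}, choose 2; 2->2 ok
  pos 16: y in {1,2}, choose 2; 2->2 ok
  pos 17: x in {0}, choose 0; 2->0 ok
  pos 18: y in {1,2}, choose 1; 0->1 ok
  pos 19: y in {1,2}, choose 1; 1->1 ok
  pos 20: y in {1,2}, choose 1; 1->1 ok
  pos 21: y in {1,2}, choose 1; 1->1 ok
  pos 22: y in {1,2}, choose 1; 1->1 ok
  pos 23: y in {1,2}, choose 2; 1->2 ok
  pos 24: y in {1,2}, choose 2; 2->2 ok
  pos 25: x in {0}, choose 0; 2->0 ok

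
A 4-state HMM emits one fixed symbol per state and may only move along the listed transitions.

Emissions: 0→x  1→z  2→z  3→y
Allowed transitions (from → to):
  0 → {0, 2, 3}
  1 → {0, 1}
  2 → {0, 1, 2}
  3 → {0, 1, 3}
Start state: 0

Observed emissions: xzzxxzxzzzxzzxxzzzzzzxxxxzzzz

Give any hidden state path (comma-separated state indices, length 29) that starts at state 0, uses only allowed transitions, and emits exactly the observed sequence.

0,2,1,0,0,2,0,2,1,1,0,2,1,0,0,2,2,2,2,2,1,0,0,0,0,2,2,2,1

  t0 'x' -> {0}, take 0 (start)
  t1 'z' -> {1,2}, take 2 (0->2 ok)
  t2 'z' -> {1,2}, take 1 (2->1 ok)
  t3 'x' -> {0}, take 0 (1->0 ok)
  t4 'x' -> {0}, take 0 (0->0 ok)
  t5 'z' -> {1,2}, take 2 (0->2 ok)
  t6 'x' -> {0}, take 0 (2->0 ok)
  t7 'z' -> {1,2}, take 2 (0->2 ok)
  t8 'z' -> {1,2}, take 1 (2->1 ok)
  t9 'z' -> {1,2}, take 1 (1->1 ok)
  t10 'x' -> {0}, take 0 (1->0 ok)
  t11 'z' -> {1,2}, take 2 (0->2 ok)
  t12 'z' -> {1,2}, take 1 (2->1 ok)
  t13 'x' -> {0}, take 0 (1->0 ok)
  t14 'x' -> {0}, take 0 (0->0 ok)
  t15 'z' -> {1,2}, take 2 (0->2 ok)
  t16 'z' -> {1,2}, take 2 (2->2 ok)
  t17 'z' -> {1,2}, take 2 (2->2 ok)
  t18 'z' -> {1,2}, take 2 (2->2 ok)
  t19 'z' -> {1,2}, take 2 (2->2 ok)
  t20 'z' -> {1,2}, take 1 (2->1 ok)
  t21 'x' -> {0}, take 0 (1->0 ok)
  t22 'x' -> {0}, take 0 (0->0 ok)
  t23 'x' -> {0}, take 0 (0->0 ok)
  t24 'x' -> {0}, take 0 (0->0 ok)
  t25 'z' -> {1,2}, take 2 (0->2 ok)
  t26 'z' -> {1,2}, take 2 (2->2 ok)
  t27 'z' -> {1,2}, take 2 (2->2 ok)
  t28 'z' -> {1,2}, take 1 (2->1 ok)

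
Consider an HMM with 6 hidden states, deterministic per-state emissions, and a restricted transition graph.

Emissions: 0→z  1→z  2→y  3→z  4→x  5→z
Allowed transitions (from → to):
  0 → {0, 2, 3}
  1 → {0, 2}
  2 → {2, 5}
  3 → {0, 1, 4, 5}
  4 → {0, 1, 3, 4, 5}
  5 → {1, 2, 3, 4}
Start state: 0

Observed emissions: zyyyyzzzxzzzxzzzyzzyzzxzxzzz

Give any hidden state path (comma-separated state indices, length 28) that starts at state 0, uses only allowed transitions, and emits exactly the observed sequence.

  t0 'z' -> {0,1,3,5}, take 0 (start)
  t1 'y' -> {2}, take 2 (0->2 ok)
  t2 'y' -> {2}, take 2 (2->2 ok)
  t3 'y' -> {2}, take 2 (2->2 ok)
  t4 'y' -> {2}, take 2 (2->2 ok)
  t5 'z' -> {0,1,3,5}, take 5 (2->5 ok)
  t6 'z' -> {0,1,3,5}, take 3 (5->3 ok)
  t7 'z' -> {0,1,3,5}, take 5 (3->5 ok)
  t8 'x' -> {4}, take 4 (5->4 ok)
  t9 'z' -> {0,1,3,5}, take 0 (4->0 ok)
  t10 'z' -> {0,1,3,5}, take 0 (0->0 ok)
  t11 'z' -> {0,1,3,5}, take 3 (0->3 ok)
  t12 'x' -> {4}, take 4 (3->4 ok)
  t13 'z' -> {0,1,3,5}, take 5 (4->5 ok)
  t14 'z' -> {0,1,3,5}, take 3 (5->3 ok)
  t15 'z' -> {0,1,3,5}, take 1 (3->1 ok)
  t16 'y' -> {2}, take 2 (1->2 ok)
  t17 'z' -> {0,1,3,5}, take 5 (2->5 ok)
  t18 'z' -> {0,1,3,5}, take 1 (5->1 ok)
  t19 'y' -> {2}, take 2 (1->2 ok)
  t20 'z' -> {0,1,3,5}, take 5 (2->5 ok)
  t21 'z' -> {0,1,3,5}, take 3 (5->3 ok)
  t22 'x' -> {4}, take 4 (3->4 ok)
  t23 'z' -> {0,1,3,5}, take 3 (4->3 ok)
  t24 'x' -> {4}, take 4 (3->4 ok)
  t25 'z' -> {0,1,3,5}, take 0 (4->0 ok)
  t26 'z' -> {0,1,3,5}, take 3 (0->3 ok)
  t27 'z' -> {0,1,3,5}, take 1 (3->1 ok)

0,2,2,2,2,5,3,5,4,0,0,3,4,5,3,1,2,5,1,2,5,3,4,3,4,0,3,1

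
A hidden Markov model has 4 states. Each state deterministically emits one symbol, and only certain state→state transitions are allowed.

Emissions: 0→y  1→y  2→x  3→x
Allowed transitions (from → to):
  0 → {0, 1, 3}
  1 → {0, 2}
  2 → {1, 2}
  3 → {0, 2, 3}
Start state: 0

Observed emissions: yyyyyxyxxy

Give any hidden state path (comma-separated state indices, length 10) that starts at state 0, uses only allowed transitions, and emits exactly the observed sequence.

  pos 0: y in {0,1}, choose 0; start
  pos 1: y in {0,1}, choose 0; 0->0 ok
  pos 2: y in {0,1}, choose 1; 0->1 ok
  pos 3: y in {0,1}, choose 0; 1->0 ok
  pos 4: y in {0,1}, choose 1; 0->1 ok
  pos 5: x in {2,3}, choose 2; 1->2 ok
  pos 6: y in {0,1}, choose 1; 2->1 ok
  pos 7: x in {2,3}, choose 2; 1->2 ok
  pos 8: x in {2,3}, choose 2; 2->2 ok
  pos 9: y in {0,1}, choose 1; 2->1 ok

0,0,1,0,1,2,1,2,2,1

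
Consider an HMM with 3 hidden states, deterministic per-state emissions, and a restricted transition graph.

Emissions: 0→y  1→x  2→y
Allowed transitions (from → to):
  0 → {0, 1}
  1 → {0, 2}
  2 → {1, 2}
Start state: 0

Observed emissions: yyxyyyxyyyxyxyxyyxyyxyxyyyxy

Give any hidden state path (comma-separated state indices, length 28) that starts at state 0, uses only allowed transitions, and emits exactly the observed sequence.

0,0,1,2,2,2,1,0,0,0,1,0,1,0,1,2,2,1,2,2,1,0,1,0,0,0,1,2

  [0] y  {0,2}  => 0  start
  [1] y  {0,2}  => 0  0->0 ok
  [2] x  {1}  => 1  0->1 ok
  [3] y  {0,2}  => 2  1->2 ok
  [4] y  {0,2}  => 2  2->2 ok
  [5] y  {0,2}  => 2  2->2 ok
  [6] x  {1}  => 1  2->1 ok
  [7] y  {0,2}  => 0  1->0 ok
  [8] y  {0,2}  => 0  0->0 ok
  [9] y  {0,2}  => 0  0->0 ok
  [10] x  {1}  => 1  0->1 ok
  [11] y  {0,2}  => 0  1->0 ok
  [12] x  {1}  => 1  0->1 ok
  [13] y  {0,2}  => 0  1->0 ok
  [14] x  {1}  => 1  0->1 ok
  [15] y  {0,2}  => 2  1->2 ok
  [16] y  {0,2}  => 2  2->2 ok
  [17] x  {1}  => 1  2->1 ok
  [18] y  {0,2}  => 2  1->2 ok
  [19] y  {0,2}  => 2  2->2 ok
  [20] x  {1}  => 1  2->1 ok
  [21] y  {0,2}  => 0  1->0 ok
  [22] x  {1}  => 1  0->1 ok
  [23] y  {0,2}  => 0  1->0 ok
  [24] y  {0,2}  => 0  0->0 ok
  [25] y  {0,2}  => 0  0->0 ok
  [26] x  {1}  => 1  0->1 ok
  [27] y  {0,2}  => 2  1->2 ok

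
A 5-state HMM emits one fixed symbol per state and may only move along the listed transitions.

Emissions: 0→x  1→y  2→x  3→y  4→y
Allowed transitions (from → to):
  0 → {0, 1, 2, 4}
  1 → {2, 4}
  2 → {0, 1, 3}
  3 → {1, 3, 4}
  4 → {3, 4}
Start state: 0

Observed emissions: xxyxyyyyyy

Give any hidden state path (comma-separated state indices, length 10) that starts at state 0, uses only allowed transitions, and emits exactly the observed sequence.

  pos 0: x in {0,2}, choose 0; start
  pos 1: x in {0,2}, choose 2; 0->2 ok
  pos 2: y in {1,3,4}, choose 1; 2->1 ok
  pos 3: x in {0,2}, choose 2; 1->2 ok
  pos 4: y in {1,3,4}, choose 3; 2->3 ok
  pos 5: y in {1,3,4}, choose 3; 3->3 ok
  pos 6: y in {1,3,4}, choose 3; 3->3 ok
  pos 7: y in {1,3,4}, choose 1; 3->1 ok
  pos 8: y in {1,3,4}, choose 4; 1->4 ok
  pos 9: y in {1,3,4}, choose 4; 4->4 ok

0,2,1,2,3,3,3,1,4,4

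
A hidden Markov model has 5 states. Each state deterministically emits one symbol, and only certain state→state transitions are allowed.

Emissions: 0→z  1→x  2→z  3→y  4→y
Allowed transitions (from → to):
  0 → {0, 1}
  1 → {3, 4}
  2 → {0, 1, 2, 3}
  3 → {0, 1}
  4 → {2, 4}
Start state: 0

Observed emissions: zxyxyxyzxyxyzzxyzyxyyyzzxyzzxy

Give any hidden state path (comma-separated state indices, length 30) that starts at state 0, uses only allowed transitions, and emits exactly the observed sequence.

  pos 0: z in {0,2}, choose 0; start
  pos 1: x in {1}, choose 1; 0->1 ok
  pos 2: y in {3,4}, choose 3; 1->3 ok
  pos 3: x in {1}, choose 1; 3->1 ok
  pos 4: y in {3,4}, choose 3; 1->3 ok
  pos 5: x in {1}, choose 1; 3->1 ok
  pos 6: y in {3,4}, choose 3; 1->3 ok
  pos 7: z in {0,2}, choose 0; 3->0 ok
  pos 8: x in {1}, choose 1; 0->1 ok
  pos 9: y in {3,4}, choose 3; 1->3 ok
  pos 10: x in {1}, choose 1; 3->1 ok
  pos 11: y in {3,4}, choose 3; 1->3 ok
  pos 12: z in {0,2}, choose 0; 3->0 ok
  pos 13: z in {0,2}, choose 0; 0->0 ok
  pos 14: x in {1}, choose 1; 0->1 ok
  pos 15: y in {3,4}, choose 4; 1->4 ok
  pos 16: z in {0,2}, choose 2; 4->2 ok
  pos 17: y in {3,4}, choose 3; 2->3 ok
  pos 18: x in {1}, choose 1; 3->1 ok
  pos 19: y in {3,4}, choose 4; 1->4 ok
  pos 20: y in {3,4}, choose 4; 4->4 ok
  pos 21: y in {3,4}, choose 4; 4->4 ok
  pos 22: z in {0,2}, choose 2; 4->2 ok
  pos 23: z in {0,2}, choose 0; 2->0 ok
  pos 24: x in {1}, choose 1; 0->1 ok
  pos 25: y in {3,4}, choose 3; 1->3 ok
  pos 26: z in {0,2}, choose 0; 3->0 ok
  pos 27: z in {0,2}, choose 0; 0->0 ok
  pos 28: x in {1}, choose 1; 0->1 ok
  pos 29: y in {3,4}, choose 4; 1->4 ok

0,1,3,1,3,1,3,0,1,3,1,3,0,0,1,4,2,3,1,4,4,4,2,0,1,3,0,0,1,4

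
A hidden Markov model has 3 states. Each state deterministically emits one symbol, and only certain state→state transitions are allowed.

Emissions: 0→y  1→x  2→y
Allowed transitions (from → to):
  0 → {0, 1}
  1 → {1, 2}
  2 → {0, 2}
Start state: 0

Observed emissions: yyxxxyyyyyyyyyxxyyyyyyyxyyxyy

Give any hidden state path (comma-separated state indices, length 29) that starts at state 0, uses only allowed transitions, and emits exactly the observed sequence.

0,0,1,1,1,2,2,2,2,2,2,0,0,0,1,1,2,2,0,0,0,0,0,1,2,0,1,2,0

  0: obs=y cand={0,2} pick 0 [start]
  1: obs=y cand={0,2} pick 0 [0->0 ok]
  2: obs=x cand={1} pick 1 [0->1 ok]
  3: obs=x cand={1} pick 1 [1->1 ok]
  4: obs=x cand={1} pick 1 [1->1 ok]
  5: obs=y cand={0,2} pick 2 [1->2 ok]
  6: obs=y cand={0,2} pick 2 [2->2 ok]
  7: obs=y cand={0,2} pick 2 [2->2 ok]
  8: obs=y cand={0,2} pick 2 [2->2 ok]
  9: obs=y cand={0,2} pick 2 [2->2 ok]
  10: obs=y cand={0,2} pick 2 [2->2 ok]
  11: obs=y cand={0,2} pick 0 [2->0 ok]
  12: obs=y cand={0,2} pick 0 [0->0 ok]
  13: obs=y cand={0,2} pick 0 [0->0 ok]
  14: obs=x cand={1} pick 1 [0->1 ok]
  15: obs=x cand={1} pick 1 [1->1 ok]
  16: obs=y cand={0,2} pick 2 [1->2 ok]
  17: obs=y cand={0,2} pick 2 [2->2 ok]
  18: obs=y cand={0,2} pick 0 [2->0 ok]
  19: obs=y cand={0,2} pick 0 [0->0 ok]
  20: obs=y cand={0,2} pick 0 [0->0 ok]
  21: obs=y cand={0,2} pick 0 [0->0 ok]
  22: obs=y cand={0,2} pick 0 [0->0 ok]
  23: obs=x cand={1} pick 1 [0->1 ok]
  24: obs=y cand={0,2} pick 2 [1->2 ok]
  25: obs=y cand={0,2} pick 0 [2->0 ok]
  26: obs=x cand={1} pick 1 [0->1 ok]
  27: obs=y cand={0,2} pick 2 [1->2 ok]
  28: obs=y cand={0,2} pick 0 [2->0 ok]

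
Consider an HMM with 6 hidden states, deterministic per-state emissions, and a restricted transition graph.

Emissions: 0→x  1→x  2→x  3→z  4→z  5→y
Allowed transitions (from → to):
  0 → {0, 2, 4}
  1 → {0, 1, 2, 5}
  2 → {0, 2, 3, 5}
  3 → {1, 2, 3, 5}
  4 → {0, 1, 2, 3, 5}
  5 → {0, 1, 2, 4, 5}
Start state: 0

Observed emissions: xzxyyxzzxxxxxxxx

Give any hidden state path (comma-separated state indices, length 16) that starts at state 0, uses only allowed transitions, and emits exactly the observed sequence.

  t0 'x' -> {0,1,2}, take 0 (start)
  t1 'z' -> {3,4}, take 4 (0->4 ok)
  t2 'x' -> {0,1,2}, take 1 (4->1 ok)
  t3 'y' -> {5}, take 5 (1->5 ok)
  t4 'y' -> {5}, take 5 (5->5 ok)
  t5 'x' -> {0,1,2}, take 0 (5->0 ok)
  t6 'z' -> {3,4}, take 4 (0->4 ok)
  t7 'z' -> {3,4}, take 3 (4->3 ok)
  t8 'x' -> {0,1,2}, take 1 (3->1 ok)
  t9 'x' -> {0,1,2}, take 1 (1->1 ok)
  t10 'x' -> {0,1,2}, take 1 (1->1 ok)
  t11 'x' -> {0,1,2}, take 1 (1->1 ok)
  t12 'x' -> {0,1,2}, take 1 (1->1 ok)
  t13 'x' -> {0,1,2}, take 1 (1->1 ok)
  t14 'x' -> {0,1,2}, take 2 (1->2 ok)
  t15 'x' -> {0,1,2}, take 2 (2->2 ok)

0,4,1,5,5,0,4,3,1,1,1,1,1,1,2,2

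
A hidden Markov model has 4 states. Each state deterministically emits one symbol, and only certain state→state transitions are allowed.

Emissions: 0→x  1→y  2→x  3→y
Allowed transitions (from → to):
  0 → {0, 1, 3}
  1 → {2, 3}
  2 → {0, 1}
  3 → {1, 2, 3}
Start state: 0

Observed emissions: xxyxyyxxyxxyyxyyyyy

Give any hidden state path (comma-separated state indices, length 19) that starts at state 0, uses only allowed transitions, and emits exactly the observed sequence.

0,0,3,2,1,3,2,0,1,2,0,1,3,2,1,3,3,3,3

  pos 0: x in {0,2}, choose 0; start
  pos 1: x in {0,2}, choose 0; 0->0 ok
  pos 2: y in {1,3}, choose 3; 0->3 ok
  pos 3: x in {0,2}, choose 2; 3->2 ok
  pos 4: y in {1,3}, choose 1; 2->1 ok
  pos 5: y in {1,3}, choose 3; 1->3 ok
  pos 6: x in {0,2}, choose 2; 3->2 ok
  pos 7: x in {0,2}, choose 0; 2->0 ok
  pos 8: y in {1,3}, choose 1; 0->1 ok
  pos 9: x in {0,2}, choose 2; 1->2 ok
  pos 10: x in {0,2}, choose 0; 2->0 ok
  pos 11: y in {1,3}, choose 1; 0->1 ok
  pos 12: y in {1,3}, choose 3; 1->3 ok
  pos 13: x in {0,2}, choose 2; 3->2 ok
  pos 14: y in {1,3}, choose 1; 2->1 ok
  pos 15: y in {1,3}, choose 3; 1->3 ok
  pos 16: y in {1,3}, choose 3; 3->3 ok
  pos 17: y in {1,3}, choose 3; 3->3 ok
  pos 18: y in {1,3}, choose 3; 3->3 ok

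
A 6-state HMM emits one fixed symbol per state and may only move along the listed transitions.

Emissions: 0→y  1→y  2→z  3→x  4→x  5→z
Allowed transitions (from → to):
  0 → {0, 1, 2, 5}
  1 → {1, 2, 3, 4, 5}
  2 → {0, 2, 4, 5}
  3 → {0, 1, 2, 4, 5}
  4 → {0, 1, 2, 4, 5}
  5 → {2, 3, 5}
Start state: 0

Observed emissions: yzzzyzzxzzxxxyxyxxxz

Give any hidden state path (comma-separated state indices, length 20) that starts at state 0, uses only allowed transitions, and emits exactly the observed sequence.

  pos 0: y in {0,1}, choose 0; start
  pos 1: z in {2,5}, choose 2; 0->2 ok
  pos 2: z in {2,5}, choose 5; 2->5 ok
  pos 3: z in {2,5}, choose 2; 5->2 ok
  pos 4: y in {0,1}, choose 0; 2->0 ok
  pos 5: z in {2,5}, choose 5; 0->5 ok
  pos 6: z in {2,5}, choose 2; 5->2 ok
  pos 7: x in {3,4}, choose 4; 2->4 ok
  pos 8: z in {2,5}, choose 2; 4->2 ok
  pos 9: z in {2,5}, choose 5; 2->5 ok
  pos 10: x in {3,4}, choose 3; 5->3 ok
  pos 11: x in {3,4}, choose 4; 3->4 ok
  pos 12: x in {3,4}, choose 4; 4->4 ok
  pos 13: y in {0,1}, choose 1; 4->1 ok
  pos 14: x in {3,4}, choose 4; 1->4 ok
  pos 15: y in {0,1}, choose 1; 4->1 ok
  pos 16: x in {3,4}, choose 3; 1->3 ok
  pos 17: x in {3,4}, choose 4; 3->4 ok
  pos 18: x in {3,4}, choose 4; 4->4 ok
  pos 19: z in {2,5}, choose 2; 4->2 ok

0,2,5,2,0,5,2,4,2,5,3,4,4,1,4,1,3,4,4,2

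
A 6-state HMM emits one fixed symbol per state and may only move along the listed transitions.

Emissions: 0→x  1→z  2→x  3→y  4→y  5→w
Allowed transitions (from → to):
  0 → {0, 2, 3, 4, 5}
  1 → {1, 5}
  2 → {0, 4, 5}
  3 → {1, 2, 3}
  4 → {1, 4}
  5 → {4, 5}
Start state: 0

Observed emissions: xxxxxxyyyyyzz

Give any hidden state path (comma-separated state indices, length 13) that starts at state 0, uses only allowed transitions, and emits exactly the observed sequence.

0,0,2,0,0,0,4,4,4,4,4,1,1

  [0] x  {0,2}  => 0  start
  [1] x  {0,2}  => 0  0->0 ok
  [2] x  {0,2}  => 2  0->2 ok
  [3] x  {0,2}  => 0  2->0 ok
  [4] x  {0,2}  => 0  0->0 ok
  [5] x  {0,2}  => 0  0->0 ok
  [6] y  {3,4}  => 4  0->4 ok
  [7] y  {3,4}  => 4  4->4 ok
  [8] y  {3,4}  => 4  4->4 ok
  [9] y  {3,4}  => 4  4->4 ok
  [10] y  {3,4}  => 4  4->4 ok
  [11] z  {1}  => 1  4->1 ok
  [12] z  {1}  => 1  1->1 ok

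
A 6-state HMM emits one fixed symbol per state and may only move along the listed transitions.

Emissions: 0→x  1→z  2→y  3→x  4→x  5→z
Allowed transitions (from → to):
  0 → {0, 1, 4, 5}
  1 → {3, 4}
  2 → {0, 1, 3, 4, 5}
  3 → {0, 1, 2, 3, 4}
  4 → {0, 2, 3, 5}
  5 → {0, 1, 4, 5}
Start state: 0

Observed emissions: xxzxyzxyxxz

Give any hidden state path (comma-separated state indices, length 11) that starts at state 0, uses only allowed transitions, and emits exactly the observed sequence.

  [0] x  {0,3,4}  => 0  start
  [1] x  {0,3,4}  => 0  0->0 ok
  [2] z  {1,5}  => 5  0->5 ok
  [3] x  {0,3,4}  => 4  5->4 ok
  [4] y  {2}  => 2  4->2 ok
  [5] z  {1,5}  => 5  2->5 ok
  [6] x  {0,3,4}  => 4  5->4 ok
  [7] y  {2}  => 2  4->2 ok
  [8] x  {0,3,4}  => 0  2->0 ok
  [9] x  {0,3,4}  => 4  0->4 ok
  [10] z  {1,5}  => 5  4->5 ok

0,0,5,4,2,5,4,2,0,4,5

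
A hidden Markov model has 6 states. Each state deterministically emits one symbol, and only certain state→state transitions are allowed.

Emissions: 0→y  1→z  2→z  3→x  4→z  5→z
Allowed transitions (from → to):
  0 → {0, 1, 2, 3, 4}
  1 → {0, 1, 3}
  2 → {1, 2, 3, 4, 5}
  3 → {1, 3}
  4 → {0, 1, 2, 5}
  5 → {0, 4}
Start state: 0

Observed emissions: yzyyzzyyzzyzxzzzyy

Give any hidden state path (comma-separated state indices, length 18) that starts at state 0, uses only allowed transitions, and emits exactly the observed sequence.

0,4,0,0,2,5,0,0,4,5,0,1,3,1,1,1,0,0

  0: obs=y cand={0} pick 0 [start]
  1: obs=z cand={1,2,4,5} pick 4 [0->4 ok]
  2: obs=y cand={0} pick 0 [4->0 ok]
  3: obs=y cand={0} pick 0 [0->0 ok]
  4: obs=z cand={1,2,4,5} pick 2 [0->2 ok]
  5: obs=z cand={1,2,4,5} pick 5 [2->5 ok]
  6: obs=y cand={0} pick 0 [5->0 ok]
  7: obs=y cand={0} pick 0 [0->0 ok]
  8: obs=z cand={1,2,4,5} pick 4 [0->4 ok]
  9: obs=z cand={1,2,4,5} pick 5 [4->5 ok]
  10: obs=y cand={0} pick 0 [5->0 ok]
  11: obs=z cand={1,2,4,5} pick 1 [0->1 ok]
  12: obs=x cand={3} pick 3 [1->3 ok]
  13: obs=z cand={1,2,4,5} pick 1 [3->1 ok]
  14: obs=z cand={1,2,4,5} pick 1 [1->1 ok]
  15: obs=z cand={1,2,4,5} pick 1 [1->1 ok]
  16: obs=y cand={0} pick 0 [1->0 ok]
  17: obs=y cand={0} pick 0 [0->0 ok]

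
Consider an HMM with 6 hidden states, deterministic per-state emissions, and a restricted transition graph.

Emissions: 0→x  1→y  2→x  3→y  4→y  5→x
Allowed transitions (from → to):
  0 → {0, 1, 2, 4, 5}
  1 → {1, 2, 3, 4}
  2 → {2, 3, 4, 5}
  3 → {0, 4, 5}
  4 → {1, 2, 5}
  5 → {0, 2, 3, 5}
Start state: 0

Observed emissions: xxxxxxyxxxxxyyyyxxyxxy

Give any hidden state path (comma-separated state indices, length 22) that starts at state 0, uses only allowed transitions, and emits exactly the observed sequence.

0,0,0,2,5,2,4,2,5,0,5,2,3,4,1,4,5,0,4,5,5,3

  [0] x  {0,2,5}  => 0  start
  [1] x  {0,2,5}  => 0  0->0 ok
  [2] x  {0,2,5}  => 0  0->0 ok
  [3] x  {0,2,5}  => 2  0->2 ok
  [4] x  {0,2,5}  => 5  2->5 ok
  [5] x  {0,2,5}  => 2  5->2 ok
  [6] y  {1,3,4}  => 4  2->4 ok
  [7] x  {0,2,5}  => 2  4->2 ok
  [8] x  {0,2,5}  => 5  2->5 ok
  [9] x  {0,2,5}  => 0  5->0 ok
  [10] x  {0,2,5}  => 5  0->5 ok
  [11] x  {0,2,5}  => 2  5->2 ok
  [12] y  {1,3,4}  => 3  2->3 ok
  [13] y  {1,3,4}  => 4  3->4 ok
  [14] y  {1,3,4}  => 1  4->1 ok
  [15] y  {1,3,4}  => 4  1->4 ok
  [16] x  {0,2,5}  => 5  4->5 ok
  [17] x  {0,2,5}  => 0  5->0 ok
  [18] y  {1,3,4}  => 4  0->4 ok
  [19] x  {0,2,5}  => 5  4->5 ok
  [20] x  {0,2,5}  => 5  5->5 ok
  [21] y  {1,3,4}  => 3  5->3 ok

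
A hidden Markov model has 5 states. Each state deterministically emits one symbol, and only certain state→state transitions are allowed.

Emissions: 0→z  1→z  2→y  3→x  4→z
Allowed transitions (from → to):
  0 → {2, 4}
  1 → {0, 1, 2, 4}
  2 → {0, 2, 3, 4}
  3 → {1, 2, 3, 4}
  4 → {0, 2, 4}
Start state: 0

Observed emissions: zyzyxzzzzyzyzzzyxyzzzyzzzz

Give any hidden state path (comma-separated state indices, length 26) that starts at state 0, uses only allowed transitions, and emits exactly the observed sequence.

  0: obs=z cand={0,1,4} pick 0 [start]
  1: obs=y cand={2} pick 2 [0->2 ok]
  2: obs=z cand={0,1,4} pick 0 [2->0 ok]
  3: obs=y cand={2} pick 2 [0->2 ok]
  4: obs=x cand={3} pick 3 [2->3 ok]
  5: obs=z cand={0,1,4} pick 4 [3->4 ok]
  6: obs=z cand={0,1,4} pick 4 [4->4 ok]
  7: obs=z cand={0,1,4} pick 4 [4->4 ok]
  8: obs=z cand={0,1,4} pick 4 [4->4 ok]
  9: obs=y cand={2} pick 2 [4->2 ok]
  10: obs=z cand={0,1,4} pick 0 [2->0 ok]
  11: obs=y cand={2} pick 2 [0->2 ok]
  12: obs=z cand={0,1,4} pick 4 [2->4 ok]
  13: obs=z cand={0,1,4} pick 0 [4->0 ok]
  14: obs=z cand={0,1,4} pick 4 [0->4 ok]
  15: obs=y cand={2} pick 2 [4->2 ok]
  16: obs=x cand={3} pick 3 [2->3 ok]
  17: obs=y cand={2} pick 2 [3->2 ok]
  18: obs=z cand={0,1,4} pick 4 [2->4 ok]
  19: obs=z cand={0,1,4} pick 0 [4->0 ok]
  20: obs=z cand={0,1,4} pick 4 [0->4 ok]
  21: obs=y cand={2} pick 2 [4->2 ok]
  22: obs=z cand={0,1,4} pick 4 [2->4 ok]
  23: obs=z cand={0,1,4} pick 4 [4->4 ok]
  24: obs=z cand={0,1,4} pick 0 [4->0 ok]
  25: obs=z cand={0,1,4} pick 4 [0->4 ok]

0,2,0,2,3,4,4,4,4,2,0,2,4,0,4,2,3,2,4,0,4,2,4,4,0,4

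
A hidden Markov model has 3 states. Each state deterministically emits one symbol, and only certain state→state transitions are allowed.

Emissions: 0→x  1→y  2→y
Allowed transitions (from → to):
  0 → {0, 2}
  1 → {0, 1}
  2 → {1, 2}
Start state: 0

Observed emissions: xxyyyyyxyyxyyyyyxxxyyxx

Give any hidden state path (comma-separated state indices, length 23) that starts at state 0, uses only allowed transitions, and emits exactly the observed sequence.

  pos 0: x in {0}, choose 0; start
  pos 1: x in {0}, choose 0; 0->0 ok
  pos 2: y in {1,2}, choose 2; 0->2 ok
  pos 3: y in {1,2}, choose 2; 2->2 ok
  pos 4: y in {1,2}, choose 2; 2->2 ok
  pos 5: y in {1,2}, choose 2; 2->2 ok
  pos 6: y in {1,2}, choose 1; 2->1 ok
  pos 7: x in {0}, choose 0; 1->0 ok
  pos 8: y in {1,2}, choose 2; 0->2 ok
  pos 9: y in {1,2}, choose 1; 2->1 ok
  pos 10: x in {0}, choose 0; 1->0 ok
  pos 11: y in {1,2}, choose 2; 0->2 ok
  pos 12: y in {1,2}, choose 2; 2->2 ok
  pos 13: y in {1,2}, choose 1; 2->1 ok
  pos 14: y in {1,2}, choose 1; 1->1 ok
  pos 15: y in {1,2}, choose 1; 1->1 ok
  pos 16: x in {0}, choose 0; 1->0 ok
  pos 17: x in {0}, choose 0; 0->0 ok
  pos 18: x in {0}, choose 0; 0->0 ok
  pos 19: y in {1,2}, choose 2; 0->2 ok
  pos 20: y in {1,2}, choose 1; 2->1 ok
  pos 21: x in {0}, choose 0; 1->0 ok
  pos 22: x in {0}, choose 0; 0->0 ok

0,0,2,2,2,2,1,0,2,1,0,2,2,1,1,1,0,0,0,2,1,0,0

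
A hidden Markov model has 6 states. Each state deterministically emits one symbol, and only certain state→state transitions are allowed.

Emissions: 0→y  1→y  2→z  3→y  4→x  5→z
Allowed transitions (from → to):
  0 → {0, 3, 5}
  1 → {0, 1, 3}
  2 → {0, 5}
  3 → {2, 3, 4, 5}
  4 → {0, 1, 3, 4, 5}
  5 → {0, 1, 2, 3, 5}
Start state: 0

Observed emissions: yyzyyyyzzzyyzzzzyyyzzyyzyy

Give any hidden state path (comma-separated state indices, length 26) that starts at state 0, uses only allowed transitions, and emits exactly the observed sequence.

  0: obs=y cand={0,1,3} pick 0 [start]
  1: obs=y cand={0,1,3} pick 0 [0->0 ok]
  2: obs=z cand={2,5} pick 5 [0->5 ok]
  3: obs=y cand={0,1,3} pick 1 [5->1 ok]
  4: obs=y cand={0,1,3} pick 1 [1->1 ok]
  5: obs=y cand={0,1,3} pick 3 [1->3 ok]
  6: obs=y cand={0,1,3} pick 3 [3->3 ok]
  7: obs=z cand={2,5} pick 5 [3->5 ok]
  8: obs=z cand={2,5} pick 2 [5->2 ok]
  9: obs=z cand={2,5} pick 5 [2->5 ok]
  10: obs=y cand={0,1,3} pick 3 [5->3 ok]
  11: obs=y cand={0,1,3} pick 3 [3->3 ok]
  12: obs=z cand={2,5} pick 5 [3->5 ok]
  13: obs=z cand={2,5} pick 2 [5->2 ok]
  14: obs=z cand={2,5} pick 5 [2->5 ok]
  15: obs=z cand={2,5} pick 5 [5->5 ok]
  16: obs=y cand={0,1,3} pick 0 [5->0 ok]
  17: obs=y cand={0,1,3} pick 3 [0->3 ok]
  18: obs=y cand={0,1,3} pick 3 [3->3 ok]
  19: obs=z cand={2,5} pick 2 [3->2 ok]
  20: obs=z cand={2,5} pick 5 [2->5 ok]
  21: obs=y cand={0,1,3} pick 0 [5->0 ok]
  22: obs=y cand={0,1,3} pick 0 [0->0 ok]
  23: obs=z cand={2,5} pick 5 [0->5 ok]
  24: obs=y cand={0,1,3} pick 1 [5->1 ok]
  25: obs=y cand={0,1,3} pick 0 [1->0 ok]

0,0,5,1,1,3,3,5,2,5,3,3,5,2,5,5,0,3,3,2,5,0,0,5,1,0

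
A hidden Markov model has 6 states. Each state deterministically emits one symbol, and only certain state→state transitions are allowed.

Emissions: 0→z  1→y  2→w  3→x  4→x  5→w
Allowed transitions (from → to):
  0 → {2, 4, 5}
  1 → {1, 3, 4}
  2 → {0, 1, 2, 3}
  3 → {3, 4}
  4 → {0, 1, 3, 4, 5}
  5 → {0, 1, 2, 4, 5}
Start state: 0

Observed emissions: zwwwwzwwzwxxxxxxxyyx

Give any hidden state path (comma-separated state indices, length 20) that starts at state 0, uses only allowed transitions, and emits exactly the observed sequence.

  0: obs=z cand={0} pick 0 [start]
  1: obs=w cand={2,5} pick 2 [0->2 ok]
  2: obs=w cand={2,5} pick 2 [2->2 ok]
  3: obs=w cand={2,5} pick 2 [2->2 ok]
  4: obs=w cand={2,5} pick 2 [2->2 ok]
  5: obs=z cand={0} pick 0 [2->0 ok]
  6: obs=w cand={2,5} pick 5 [0->5 ok]
  7: obs=w cand={2,5} pick 5 [5->5 ok]
  8: obs=z cand={0} pick 0 [5->0 ok]
  9: obs=w cand={2,5} pick 2 [0->2 ok]
  10: obs=x cand={3,4} pick 3 [2->3 ok]
  11: obs=x cand={3,4} pick 3 [3->3 ok]
  12: obs=x cand={3,4} pick 3 [3->3 ok]
  13: obs=x cand={3,4} pick 3 [3->3 ok]
  14: obs=x cand={3,4} pick 3 [3->3 ok]
  15: obs=x cand={3,4} pick 4 [3->4 ok]
  16: obs=x cand={3,4} pick 4 [4->4 ok]
  17: obs=y cand={1} pick 1 [4->1 ok]
  18: obs=y cand={1} pick 1 [1->1 ok]
  19: obs=x cand={3,4} pick 3 [1->3 ok]

0,2,2,2,2,0,5,5,0,2,3,3,3,3,3,4,4,1,1,3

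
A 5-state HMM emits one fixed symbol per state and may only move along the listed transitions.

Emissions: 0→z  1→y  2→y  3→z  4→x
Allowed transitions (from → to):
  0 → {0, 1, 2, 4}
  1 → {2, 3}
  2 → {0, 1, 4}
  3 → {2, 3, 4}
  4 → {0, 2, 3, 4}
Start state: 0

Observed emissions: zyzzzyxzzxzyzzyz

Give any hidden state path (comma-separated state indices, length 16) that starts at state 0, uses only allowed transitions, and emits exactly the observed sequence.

  0: obs=z cand={0,3} pick 0 [start]
  1: obs=y cand={1,2} pick 2 [0->2 ok]
  2: obs=z cand={0,3} pick 0 [2->0 ok]
  3: obs=z cand={0,3} pick 0 [0->0 ok]
  4: obs=z cand={0,3} pick 0 [0->0 ok]
  5: obs=y cand={1,2} pick 2 [0->2 ok]
  6: obs=x cand={4} pick 4 [2->4 ok]
  7: obs=z cand={0,3} pick 3 [4->3 ok]
  8: obs=z cand={0,3} pick 3 [3->3 ok]
  9: obs=x cand={4} pick 4 [3->4 ok]
  10: obs=z cand={0,3} pick 0 [4->0 ok]
  11: obs=y cand={1,2} pick 1 [0->1 ok]
  12: obs=z cand={0,3} pick 3 [1->3 ok]
  13: obs=z cand={0,3} pick 3 [3->3 ok]
  14: obs=y cand={1,2} pick 2 [3->2 ok]
  15: obs=z cand={0,3} pick 0 [2->0 ok]

0,2,0,0,0,2,4,3,3,4,0,1,3,3,2,0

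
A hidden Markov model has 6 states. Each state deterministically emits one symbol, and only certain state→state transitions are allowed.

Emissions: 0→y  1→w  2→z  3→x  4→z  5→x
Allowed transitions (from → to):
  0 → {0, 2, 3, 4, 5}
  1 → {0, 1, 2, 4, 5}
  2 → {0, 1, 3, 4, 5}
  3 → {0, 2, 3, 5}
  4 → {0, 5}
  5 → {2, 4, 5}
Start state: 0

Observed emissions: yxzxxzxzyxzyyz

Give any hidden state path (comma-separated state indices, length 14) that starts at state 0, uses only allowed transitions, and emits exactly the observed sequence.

  [0] y  {0}  => 0  start
  [1] x  {3,5}  => 3  0->3 ok
  [2] z  {2,4}  => 2  3->2 ok
  [3] x  {3,5}  => 3  2->3 ok
  [4] x  {3,5}  => 5  3->5 ok
  [5] z  {2,4}  => 4  5->4 ok
  [6] x  {3,5}  => 5  4->5 ok
  [7] z  {2,4}  => 4  5->4 ok
  [8] y  {0}  => 0  4->0 ok
  [9] x  {3,5}  => 5  0->5 ok
  [10] z  {2,4}  => 2  5->2 ok
  [11] y  {0}  => 0  2->0 ok
  [12] y  {0}  => 0  0->0 ok
  [13] z  {2,4}  => 2  0->2 ok

0,3,2,3,5,4,5,4,0,5,2,0,0,2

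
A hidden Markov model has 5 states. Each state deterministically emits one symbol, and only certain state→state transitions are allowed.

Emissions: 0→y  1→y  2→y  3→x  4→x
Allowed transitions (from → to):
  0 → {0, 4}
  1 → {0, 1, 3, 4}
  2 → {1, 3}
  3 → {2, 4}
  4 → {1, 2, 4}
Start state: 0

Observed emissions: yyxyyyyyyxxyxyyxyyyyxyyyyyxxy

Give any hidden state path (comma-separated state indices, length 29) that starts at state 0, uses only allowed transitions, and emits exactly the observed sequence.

0,0,4,1,0,0,0,0,0,4,4,2,3,2,1,3,2,1,1,0,4,1,0,0,0,0,4,4,1

  t0 'y' -> {0,1,2}, take 0 (start)
  t1 'y' -> {0,1,2}, take 0 (0->0 ok)
  t2 'x' -> {3,4}, take 4 (0->4 ok)
  t3 'y' -> {0,1,2}, take 1 (4->1 ok)
  t4 'y' -> {0,1,2}, take 0 (1->0 ok)
  t5 'y' -> {0,1,2}, take 0 (0->0 ok)
  t6 'y' -> {0,1,2}, take 0 (0->0 ok)
  t7 'y' -> {0,1,2}, take 0 (0->0 ok)
  t8 'y' -> {0,1,2}, take 0 (0->0 ok)
  t9 'x' -> {3,4}, take 4 (0->4 ok)
  t10 'x' -> {3,4}, take 4 (4->4 ok)
  t11 'y' -> {0,1,2}, take 2 (4->2 ok)
  t12 'x' -> {3,4}, take 3 (2->3 ok)
  t13 'y' -> {0,1,2}, take 2 (3->2 ok)
  t14 'y' -> {0,1,2}, take 1 (2->1 ok)
  t15 'x' -> {3,4}, take 3 (1->3 ok)
  t16 'y' -> {0,1,2}, take 2 (3->2 ok)
  t17 'y' -> {0,1,2}, take 1 (2->1 ok)
  t18 'y' -> {0,1,2}, take 1 (1->1 ok)
  t19 'y' -> {0,1,2}, take 0 (1->0 ok)
  t20 'x' -> {3,4}, take 4 (0->4 ok)
  t21 'y' -> {0,1,2}, take 1 (4->1 ok)
  t22 'y' -> {0,1,2}, take 0 (1->0 ok)
  t23 'y' -> {0,1,2}, take 0 (0->0 ok)
  t24 'y' -> {0,1,2}, take 0 (0->0 ok)
  t25 'y' -> {0,1,2}, take 0 (0->0 ok)
  t26 'x' -> {3,4}, take 4 (0->4 ok)
  t27 'x' -> {3,4}, take 4 (4->4 ok)
  t28 'y' -> {0,1,2}, take 1 (4->1 ok)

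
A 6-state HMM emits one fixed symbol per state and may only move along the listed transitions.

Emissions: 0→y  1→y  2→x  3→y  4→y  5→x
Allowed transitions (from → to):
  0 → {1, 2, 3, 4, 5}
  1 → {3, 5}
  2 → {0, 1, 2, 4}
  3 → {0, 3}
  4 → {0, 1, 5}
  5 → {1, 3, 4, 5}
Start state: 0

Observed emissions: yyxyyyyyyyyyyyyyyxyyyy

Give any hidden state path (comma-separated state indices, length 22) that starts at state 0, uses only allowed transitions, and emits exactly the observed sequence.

  0: obs=y cand={0,1,3,4} pick 0 [start]
  1: obs=y cand={0,1,3,4} pick 1 [0->1 ok]
  2: obs=x cand={2,5} pick 5 [1->5 ok]
  3: obs=y cand={0,1,3,4} pick 1 [5->1 ok]
  4: obs=y cand={0,1,3,4} pick 3 [1->3 ok]
  5: obs=y cand={0,1,3,4} pick 3 [3->3 ok]
  6: obs=y cand={0,1,3,4} pick 3 [3->3 ok]
  7: obs=y cand={0,1,3,4} pick 3 [3->3 ok]
  8: obs=y cand={0,1,3,4} pick 0 [3->0 ok]
  9: obs=y cand={0,1,3,4} pick 3 [0->3 ok]
  10: obs=y cand={0,1,3,4} pick 3 [3->3 ok]
  11: obs=y cand={0,1,3,4} pick 3 [3->3 ok]
  12: obs=y cand={0,1,3,4} pick 3 [3->3 ok]
  13: obs=y cand={0,1,3,4} pick 3 [3->3 ok]
  14: obs=y cand={0,1,3,4} pick 3 [3->3 ok]
  15: obs=y cand={0,1,3,4} pick 0 [3->0 ok]
  16: obs=y cand={0,1,3,4} pick 1 [0->1 ok]
  17: obs=x cand={2,5} pick 5 [1->5 ok]
  18: obs=y cand={0,1,3,4} pick 1 [5->1 ok]
  19: obs=y cand={0,1,3,4} pick 3 [1->3 ok]
  20: obs=y cand={0,1,3,4} pick 0 [3->0 ok]
  21: obs=y cand={0,1,3,4} pick 4 [0->4 ok]

0,1,5,1,3,3,3,3,0,3,3,3,3,3,3,0,1,5,1,3,0,4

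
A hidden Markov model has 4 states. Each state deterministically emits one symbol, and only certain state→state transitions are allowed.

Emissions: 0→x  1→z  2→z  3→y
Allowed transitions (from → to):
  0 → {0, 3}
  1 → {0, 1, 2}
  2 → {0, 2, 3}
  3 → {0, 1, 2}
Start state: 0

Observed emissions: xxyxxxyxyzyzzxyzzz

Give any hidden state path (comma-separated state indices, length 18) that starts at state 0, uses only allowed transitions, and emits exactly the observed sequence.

  [0] x  {0}  => 0  start
  [1] x  {0}  => 0  0->0 ok
  [2] y  {3}  => 3  0->3 ok
  [3] x  {0}  => 0  3->0 ok
  [4] x  {0}  => 0  0->0 ok
  [5] x  {0}  => 0  0->0 ok
  [6] y  {3}  => 3  0->3 ok
  [7] x  {0}  => 0  3->0 ok
  [8] y  {3}  => 3  0->3 ok
  [9] z  {1,2}  => 2  3->2 ok
  [10] y  {3}  => 3  2->3 ok
  [11] z  {1,2}  => 1  3->1 ok
  [12] z  {1,2}  => 2  1->2 ok
  [13] x  {0}  => 0  2->0 ok
  [14] y  {3}  => 3  0->3 ok
  [15] z  {1,2}  => 1  3->1 ok
  [16] z  {1,2}  => 1  1->1 ok
  [17] z  {1,2}  => 2  1->2 ok

0,0,3,0,0,0,3,0,3,2,3,1,2,0,3,1,1,2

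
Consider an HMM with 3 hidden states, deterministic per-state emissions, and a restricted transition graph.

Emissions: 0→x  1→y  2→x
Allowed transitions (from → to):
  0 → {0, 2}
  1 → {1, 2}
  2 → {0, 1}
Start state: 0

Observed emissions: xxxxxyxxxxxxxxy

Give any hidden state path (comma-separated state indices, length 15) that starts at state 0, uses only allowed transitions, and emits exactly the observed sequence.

0,0,2,0,2,1,2,0,0,2,0,2,0,2,1

  t0 'x' -> {0,2}, take 0 (start)
  t1 'x' -> {0,2}, take 0 (0->0 ok)
  t2 'x' -> {0,2}, take 2 (0->2 ok)
  t3 'x' -> {0,2}, take 0 (2->0 ok)
  t4 'x' -> {0,2}, take 2 (0->2 ok)
  t5 'y' -> {1}, take 1 (2->1 ok)
  t6 'x' -> {0,2}, take 2 (1->2 ok)
  t7 'x' -> {0,2}, take 0 (2->0 ok)
  t8 'x' -> {0,2}, take 0 (0->0 ok)
  t9 'x' -> {0,2}, take 2 (0->2 ok)
  t10 'x' -> {0,2}, take 0 (2->0 ok)
  t11 'x' -> {0,2}, take 2 (0->2 ok)
  t12 'x' -> {0,2}, take 0 (2->0 ok)
  t13 'x' -> {0,2}, take 2 (0->2 ok)
  t14 'y' -> {1}, take 1 (2->1 ok)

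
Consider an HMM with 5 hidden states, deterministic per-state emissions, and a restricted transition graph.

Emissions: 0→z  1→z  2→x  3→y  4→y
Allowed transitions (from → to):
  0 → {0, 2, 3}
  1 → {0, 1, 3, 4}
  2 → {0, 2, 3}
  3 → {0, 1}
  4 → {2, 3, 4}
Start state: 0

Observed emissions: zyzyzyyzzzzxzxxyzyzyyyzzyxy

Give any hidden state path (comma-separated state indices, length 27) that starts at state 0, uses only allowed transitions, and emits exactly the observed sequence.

0,3,1,3,1,4,3,1,1,1,0,2,0,2,2,3,0,3,1,4,4,3,1,1,4,2,3

  [0] z  {0,1}  => 0  start
  [1] y  {3,4}  => 3  0->3 ok
  [2] z  {0,1}  => 1  3->1 ok
  [3] y  {3,4}  => 3  1->3 ok
  [4] z  {0,1}  => 1  3->1 ok
  [5] y  {3,4}  => 4  1->4 ok
  [6] y  {3,4}  => 3  4->3 ok
  [7] z  {0,1}  => 1  3->1 ok
  [8] z  {0,1}  => 1  1->1 ok
  [9] z  {0,1}  => 1  1->1 ok
  [10] z  {0,1}  => 0  1->0 ok
  [11] x  {2}  => 2  0->2 ok
  [12] z  {0,1}  => 0  2->0 ok
  [13] x  {2}  => 2  0->2 ok
  [14] x  {2}  => 2  2->2 ok
  [15] y  {3,4}  => 3  2->3 ok
  [16] z  {0,1}  => 0  3->0 ok
  [17] y  {3,4}  => 3  0->3 ok
  [18] z  {0,1}  => 1  3->1 ok
  [19] y  {3,4}  => 4  1->4 ok
  [20] y  {3,4}  => 4  4->4 ok
  [21] y  {3,4}  => 3  4->3 ok
  [22] z  {0,1}  => 1  3->1 ok
  [23] z  {0,1}  => 1  1->1 ok
  [24] y  {3,4}  => 4  1->4 ok
  [25] x  {2}  => 2  4->2 ok
  [26] y  {3,4}  => 3  2->3 ok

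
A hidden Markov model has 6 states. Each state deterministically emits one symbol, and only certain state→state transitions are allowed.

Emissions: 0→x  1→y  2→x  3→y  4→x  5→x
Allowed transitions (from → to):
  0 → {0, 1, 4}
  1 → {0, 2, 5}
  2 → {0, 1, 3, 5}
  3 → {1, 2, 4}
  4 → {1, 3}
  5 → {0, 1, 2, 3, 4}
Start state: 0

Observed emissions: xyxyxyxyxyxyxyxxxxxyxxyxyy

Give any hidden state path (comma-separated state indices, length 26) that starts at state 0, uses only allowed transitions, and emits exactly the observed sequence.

  pos 0: x in {0,2,4,5}, choose 0; start
  pos 1: y in {1,3}, choose 1; 0->1 ok
  pos 2: x in {0,2,4,5}, choose 0; 1->0 ok
  pos 3: y in {1,3}, choose 1; 0->1 ok
  pos 4: x in {0,2,4,5}, choose 0; 1->0 ok
  pos 5: y in {1,3}, choose 1; 0->1 ok
  pos 6: x in {0,2,4,5}, choose 2; 1->2 ok
  pos 7: y in {1,3}, choose 1; 2->1 ok
  pos 8: x in {0,2,4,5}, choose 2; 1->2 ok
  pos 9: y in {1,3}, choose 1; 2->1 ok
  pos 10: x in {0,2,4,5}, choose 0; 1->0 ok
  pos 11: y in {1,3}, choose 1; 0->1 ok
  pos 12: x in {0,2,4,5}, choose 5; 1->5 ok
  pos 13: y in {1,3}, choose 3; 5->3 ok
  pos 14: x in {0,2,4,5}, choose 2; 3->2 ok
  pos 15: x in {0,2,4,5}, choose 0; 2->0 ok
  pos 16: x in {0,2,4,5}, choose 0; 0->0 ok
  pos 17: x in {0,2,4,5}, choose 0; 0->0 ok
  pos 18: x in {0,2,4,5}, choose 4; 0->4 ok
  pos 19: y in {1,3}, choose 1; 4->1 ok
  pos 20: x in {0,2,4,5}, choose 0; 1->0 ok
  pos 21: x in {0,2,4,5}, choose 4; 0->4 ok
  pos 22: y in {1,3}, choose 3; 4->3 ok
  pos 23: x in {0,2,4,5}, choose 4; 3->4 ok
  pos 24: y in {1,3}, choose 3; 4->3 ok
  pos 25: y in {1,3}, choose 1; 3->1 ok

0,1,0,1,0,1,2,1,2,1,0,1,5,3,2,0,0,0,4,1,0,4,3,4,3,1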